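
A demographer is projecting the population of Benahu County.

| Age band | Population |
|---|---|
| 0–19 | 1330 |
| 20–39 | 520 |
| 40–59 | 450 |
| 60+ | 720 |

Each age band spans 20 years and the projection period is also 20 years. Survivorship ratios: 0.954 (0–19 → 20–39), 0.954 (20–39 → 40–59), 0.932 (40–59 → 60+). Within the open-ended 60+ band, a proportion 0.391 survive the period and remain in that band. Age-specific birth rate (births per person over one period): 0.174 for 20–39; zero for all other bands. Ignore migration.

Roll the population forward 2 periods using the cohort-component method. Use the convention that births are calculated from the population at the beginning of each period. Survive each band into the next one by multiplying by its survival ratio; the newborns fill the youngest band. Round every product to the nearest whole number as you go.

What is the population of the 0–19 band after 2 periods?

Call the groups 1 to 4, youngest first.
Period 1:
Births: 520 * 0.174 = 90
Group 2: 1330 * 0.954 = 1269
Group 3: 520 * 0.954 = 496
Group 4: 450 * 0.932 + 720 * 0.391 = 419 + 282 = 701
Giving 90 / 1269 / 496 / 701.
Period 2:
Births: 1269 * 0.174 = 221
Group 2: 90 * 0.954 = 86
Group 3: 1269 * 0.954 = 1211
Group 4: 496 * 0.932 + 701 * 0.391 = 462 + 274 = 736
Giving 221 / 86 / 1211 / 736.

221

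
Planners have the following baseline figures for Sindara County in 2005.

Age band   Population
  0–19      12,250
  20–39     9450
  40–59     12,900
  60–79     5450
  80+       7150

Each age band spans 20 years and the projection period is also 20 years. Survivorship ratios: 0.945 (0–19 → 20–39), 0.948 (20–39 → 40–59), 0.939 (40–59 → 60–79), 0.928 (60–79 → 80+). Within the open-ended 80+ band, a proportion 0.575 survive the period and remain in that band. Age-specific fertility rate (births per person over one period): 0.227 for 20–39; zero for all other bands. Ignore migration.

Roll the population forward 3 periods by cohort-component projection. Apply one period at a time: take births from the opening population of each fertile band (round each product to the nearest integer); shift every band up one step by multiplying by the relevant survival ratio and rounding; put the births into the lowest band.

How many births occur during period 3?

Let band 1 be 0–19 through band 5 = 80+.
— Period 1 —
Births: 9450 × 0.227 = 2145
Band 2: 12250 × 0.945 = 11576
Band 3: 9450 × 0.948 = 8959
Band 4: 12900 × 0.939 = 12113
Band 5: 5450 × 0.928 + 7150 × 0.575 = 5058 + 4111 = 9169
Giving 2145 / 11576 / 8959 / 12113 / 9169.
— Period 2 —
Births: 11576 × 0.227 = 2628
Band 2: 2145 × 0.945 = 2027
Band 3: 11576 × 0.948 = 10974
Band 4: 8959 × 0.939 = 8413
Band 5: 12113 × 0.928 + 9169 × 0.575 = 11241 + 5272 = 16513
Giving 2628 / 2027 / 10974 / 8413 / 16513.
— Period 3 —
Births: 2027 × 0.227 = 460
Band 2: 2628 × 0.945 = 2483
Band 3: 2027 × 0.948 = 1922
Band 4: 10974 × 0.939 = 10305
Band 5: 8413 × 0.928 + 16513 × 0.575 = 7807 + 9495 = 17302
Giving 460 / 2483 / 1922 / 10305 / 17302.

460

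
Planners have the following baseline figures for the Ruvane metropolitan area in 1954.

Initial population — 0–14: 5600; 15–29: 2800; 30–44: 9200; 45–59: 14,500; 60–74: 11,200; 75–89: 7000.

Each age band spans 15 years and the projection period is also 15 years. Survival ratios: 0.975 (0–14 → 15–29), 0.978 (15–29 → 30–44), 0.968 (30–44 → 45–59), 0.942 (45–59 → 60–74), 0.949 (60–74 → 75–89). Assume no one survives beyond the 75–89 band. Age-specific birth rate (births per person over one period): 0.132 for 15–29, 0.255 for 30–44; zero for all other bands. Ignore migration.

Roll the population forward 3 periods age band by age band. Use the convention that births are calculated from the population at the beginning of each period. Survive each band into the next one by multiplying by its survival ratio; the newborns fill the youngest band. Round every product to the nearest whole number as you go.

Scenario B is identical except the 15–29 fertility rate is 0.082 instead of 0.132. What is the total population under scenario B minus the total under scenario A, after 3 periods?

-544

Period 1.
Births: 2800 × 0.132 = 370 ; 9200 × 0.255 = 2346 → total 2716
15–29: 5600 × 0.975 = 5460
30–44: 2800 × 0.978 = 2738
45–59: 9200 × 0.968 = 8906
60–74: 14500 × 0.942 = 13659
75–89: 11200 × 0.949 = 10629
Giving 2716 / 5460 / 2738 / 8906 / 13659 / 10629.
Period 2.
Births: 5460 × 0.132 = 721 ; 2738 × 0.255 = 698 → total 1419
15–29: 2716 × 0.975 = 2648
30–44: 5460 × 0.978 = 5340
45–59: 2738 × 0.968 = 2650
60–74: 8906 × 0.942 = 8389
75–89: 13659 × 0.949 = 12962
Giving 1419 / 2648 / 5340 / 2650 / 8389 / 12962.
Period 3.
Births: 2648 × 0.132 = 350 ; 5340 × 0.255 = 1362 → total 1712
15–29: 1419 × 0.975 = 1384
30–44: 2648 × 0.978 = 2590
45–59: 5340 × 0.968 = 5169
60–74: 2650 × 0.942 = 2496
75–89: 8389 × 0.949 = 7961
Giving 1712 / 1384 / 2590 / 5169 / 2496 / 7961.
Scenario A total after 3 periods: 21312
Scenario B projection —
Period 1.
Births: 2800 × 0.082 = 230 ; 9200 × 0.255 = 2346 → total 2576
15–29: 5600 × 0.975 = 5460
30–44: 2800 × 0.978 = 2738
45–59: 9200 × 0.968 = 8906
60–74: 14500 × 0.942 = 13659
75–89: 11200 × 0.949 = 10629
Giving 2576 / 5460 / 2738 / 8906 / 13659 / 10629.
Period 2.
Births: 5460 × 0.082 = 448 ; 2738 × 0.255 = 698 → total 1146
15–29: 2576 × 0.975 = 2512
30–44: 5460 × 0.978 = 5340
45–59: 2738 × 0.968 = 2650
60–74: 8906 × 0.942 = 8389
75–89: 13659 × 0.949 = 12962
Giving 1146 / 2512 / 5340 / 2650 / 8389 / 12962.
Period 3.
Births: 2512 × 0.082 = 206 ; 5340 × 0.255 = 1362 → total 1568
15–29: 1146 × 0.975 = 1117
30–44: 2512 × 0.978 = 2457
45–59: 5340 × 0.968 = 5169
60–74: 2650 × 0.942 = 2496
75–89: 8389 × 0.949 = 7961
Giving 1568 / 1117 / 2457 / 5169 / 2496 / 7961.
Scenario B total after 3 periods: 20768
Difference B − A = 20768 − 21312 = -544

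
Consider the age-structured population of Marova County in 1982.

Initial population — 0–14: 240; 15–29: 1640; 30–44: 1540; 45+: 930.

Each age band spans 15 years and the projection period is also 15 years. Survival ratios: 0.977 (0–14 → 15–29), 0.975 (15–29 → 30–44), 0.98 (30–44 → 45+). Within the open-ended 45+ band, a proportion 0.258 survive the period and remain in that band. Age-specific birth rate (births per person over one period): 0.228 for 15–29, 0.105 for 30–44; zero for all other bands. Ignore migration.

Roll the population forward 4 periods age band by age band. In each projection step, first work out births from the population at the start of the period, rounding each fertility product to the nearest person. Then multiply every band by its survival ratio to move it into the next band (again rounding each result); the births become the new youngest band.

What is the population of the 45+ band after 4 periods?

693

— Period 1 —
Births: 1640 × 0.228 = 374 ; 1540 × 0.105 = 162 — total 536
15–29: 240 × 0.977 = 234
30–44: 1640 × 0.975 = 1599
45+: 1540 × 0.98 + 930 × 0.258 = 1509 + 240 = 1749
Population now: 0–14=536, 15–29=234, 30–44=1599, 45+=1749
— Period 2 —
Births: 234 × 0.228 = 53 ; 1599 × 0.105 = 168 — total 221
15–29: 536 × 0.977 = 524
30–44: 234 × 0.975 = 228
45+: 1599 × 0.98 + 1749 × 0.258 = 1567 + 451 = 2018
Population now: 0–14=221, 15–29=524, 30–44=228, 45+=2018
— Period 3 —
Births: 524 × 0.228 = 119 ; 228 × 0.105 = 24 — total 143
15–29: 221 × 0.977 = 216
30–44: 524 × 0.975 = 511
45+: 228 × 0.98 + 2018 × 0.258 = 223 + 521 = 744
Population now: 0–14=143, 15–29=216, 30–44=511, 45+=744
— Period 4 —
Births: 216 × 0.228 = 49 ; 511 × 0.105 = 54 — total 103
15–29: 143 × 0.977 = 140
30–44: 216 × 0.975 = 211
45+: 511 × 0.98 + 744 × 0.258 = 501 + 192 = 693
Population now: 0–14=103, 15–29=140, 30–44=211, 45+=693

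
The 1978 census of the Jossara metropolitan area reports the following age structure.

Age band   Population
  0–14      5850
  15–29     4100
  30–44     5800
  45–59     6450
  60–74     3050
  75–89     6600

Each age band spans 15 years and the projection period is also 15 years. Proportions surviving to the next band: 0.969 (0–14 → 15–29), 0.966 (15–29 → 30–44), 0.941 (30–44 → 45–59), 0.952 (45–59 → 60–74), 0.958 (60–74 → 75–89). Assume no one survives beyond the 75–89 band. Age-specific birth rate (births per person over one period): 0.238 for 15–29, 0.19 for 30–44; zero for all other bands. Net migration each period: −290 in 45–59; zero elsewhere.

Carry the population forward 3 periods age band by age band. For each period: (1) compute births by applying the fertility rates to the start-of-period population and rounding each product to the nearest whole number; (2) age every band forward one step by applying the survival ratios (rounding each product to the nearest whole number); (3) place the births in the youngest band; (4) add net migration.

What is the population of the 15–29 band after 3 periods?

Period 1.
Births: 4100 × 0.238 = 976, 5800 × 0.19 = 1102 — total 2078
15–29: 5850 × 0.969 = 5669
30–44: 4100 × 0.966 = 3961
45–59: 5800 × 0.941 = 5458
60–74: 6450 × 0.952 = 6140
75–89: 3050 × 0.958 = 2922
Net migration: 45–59 − 290 → 5168
End of period: [2078, 5669, 3961, 5168, 6140, 2922]
Period 2.
Births: 5669 × 0.238 = 1349, 3961 × 0.19 = 753 — total 2102
15–29: 2078 × 0.969 = 2014
30–44: 5669 × 0.966 = 5476
45–59: 3961 × 0.941 = 3727
60–74: 5168 × 0.952 = 4920
75–89: 6140 × 0.958 = 5882
Net migration: 45–59 − 290 → 3437
End of period: [2102, 2014, 5476, 3437, 4920, 5882]
Period 3.
Births: 2014 × 0.238 = 479, 5476 × 0.19 = 1040 — total 1519
15–29: 2102 × 0.969 = 2037
30–44: 2014 × 0.966 = 1946
45–59: 5476 × 0.941 = 5153
60–74: 3437 × 0.952 = 3272
75–89: 4920 × 0.958 = 4713
Net migration: 45–59 − 290 → 4863
End of period: [1519, 2037, 1946, 4863, 3272, 4713]

2037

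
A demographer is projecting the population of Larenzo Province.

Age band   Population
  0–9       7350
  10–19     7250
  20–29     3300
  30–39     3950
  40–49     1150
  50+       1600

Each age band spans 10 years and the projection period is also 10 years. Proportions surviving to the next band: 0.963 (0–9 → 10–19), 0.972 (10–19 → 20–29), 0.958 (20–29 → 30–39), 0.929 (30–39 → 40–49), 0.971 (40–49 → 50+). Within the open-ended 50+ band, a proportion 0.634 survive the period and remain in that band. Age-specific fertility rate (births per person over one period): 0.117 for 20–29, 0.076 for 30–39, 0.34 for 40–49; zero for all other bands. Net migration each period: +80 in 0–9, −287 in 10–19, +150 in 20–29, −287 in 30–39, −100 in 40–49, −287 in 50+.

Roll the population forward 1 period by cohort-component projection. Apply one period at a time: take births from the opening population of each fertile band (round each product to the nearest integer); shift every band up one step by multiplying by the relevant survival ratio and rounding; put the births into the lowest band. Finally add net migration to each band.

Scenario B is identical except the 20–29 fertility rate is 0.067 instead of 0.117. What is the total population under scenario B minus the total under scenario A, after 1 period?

(Bands numbered youngest = 1 to oldest = 6.)
— Period 1 —
Births: 3300 × 0.117 = 386 ; 3950 × 0.076 = 300 ; 1150 × 0.34 = 391 → total 1077
Band 2: 7350 × 0.963 = 7078
Band 3: 7250 × 0.972 = 7047
Band 4: 3300 × 0.958 = 3161
Band 5: 3950 × 0.929 = 3670
Band 6: 1150 × 0.971 + 1600 × 0.634 = 1117 + 1014 = 2131
Net migration: Band 1 + 80 → 1157; Band 2 − 287 → 6791; Band 3 + 150 → 7197; Band 4 − 287 → 2874; Band 5 − 100 → 3570; Band 6 − 287 → 1844
End of period: [1157, 6791, 7197, 2874, 3570, 1844]
Scenario A total after 1 period: 23433
Scenario B projection —
— Period 1 —
Births: 3300 × 0.067 = 221 ; 3950 × 0.076 = 300 ; 1150 × 0.34 = 391 → total 912
Band 2: 7350 × 0.963 = 7078
Band 3: 7250 × 0.972 = 7047
Band 4: 3300 × 0.958 = 3161
Band 5: 3950 × 0.929 = 3670
Band 6: 1150 × 0.971 + 1600 × 0.634 = 1117 + 1014 = 2131
Net migration: Band 1 + 80 → 992; Band 2 − 287 → 6791; Band 3 + 150 → 7197; Band 4 − 287 → 2874; Band 5 − 100 → 3570; Band 6 − 287 → 1844
End of period: [992, 6791, 7197, 2874, 3570, 1844]
Scenario B total after 1 period: 23268
Difference B − A = 23268 − 23433 = -165

-165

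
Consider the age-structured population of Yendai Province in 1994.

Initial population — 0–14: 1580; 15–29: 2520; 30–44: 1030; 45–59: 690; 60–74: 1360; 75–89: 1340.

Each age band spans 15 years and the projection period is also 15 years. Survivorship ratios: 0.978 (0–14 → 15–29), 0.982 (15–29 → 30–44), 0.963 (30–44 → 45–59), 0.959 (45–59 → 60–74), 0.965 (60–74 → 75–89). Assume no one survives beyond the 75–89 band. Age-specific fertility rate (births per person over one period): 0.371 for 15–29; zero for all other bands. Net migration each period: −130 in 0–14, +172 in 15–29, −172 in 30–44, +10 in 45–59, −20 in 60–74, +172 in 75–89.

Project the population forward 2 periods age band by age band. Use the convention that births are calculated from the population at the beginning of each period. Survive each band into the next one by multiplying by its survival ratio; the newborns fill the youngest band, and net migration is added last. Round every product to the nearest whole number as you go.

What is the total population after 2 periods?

6941

Period 1.
Births: 2520 × 0.371 = 935
15–29: 1580 × 0.978 = 1545
30–44: 2520 × 0.982 = 2475
45–59: 1030 × 0.963 = 992
60–74: 690 × 0.959 = 662
75–89: 1360 × 0.965 = 1312
Net migration: 0–14 − 130 → 805; 15–29 + 172 → 1717; 30–44 − 172 → 2303; 45–59 + 10 → 1002; 60–74 − 20 → 642; 75–89 + 172 → 1484
→ [805, 1717, 2303, 1002, 642, 1484]
Period 2.
Births: 1717 × 0.371 = 637
15–29: 805 × 0.978 = 787
30–44: 1717 × 0.982 = 1686
45–59: 2303 × 0.963 = 2218
60–74: 1002 × 0.959 = 961
75–89: 642 × 0.965 = 620
Net migration: 0–14 − 130 → 507; 15–29 + 172 → 959; 30–44 − 172 → 1514; 45–59 + 10 → 2228; 60–74 − 20 → 941; 75–89 + 172 → 792
→ [507, 959, 1514, 2228, 941, 792]
Total after period 2: 507 + 959 + 1514 + 2228 + 941 + 792 = 6941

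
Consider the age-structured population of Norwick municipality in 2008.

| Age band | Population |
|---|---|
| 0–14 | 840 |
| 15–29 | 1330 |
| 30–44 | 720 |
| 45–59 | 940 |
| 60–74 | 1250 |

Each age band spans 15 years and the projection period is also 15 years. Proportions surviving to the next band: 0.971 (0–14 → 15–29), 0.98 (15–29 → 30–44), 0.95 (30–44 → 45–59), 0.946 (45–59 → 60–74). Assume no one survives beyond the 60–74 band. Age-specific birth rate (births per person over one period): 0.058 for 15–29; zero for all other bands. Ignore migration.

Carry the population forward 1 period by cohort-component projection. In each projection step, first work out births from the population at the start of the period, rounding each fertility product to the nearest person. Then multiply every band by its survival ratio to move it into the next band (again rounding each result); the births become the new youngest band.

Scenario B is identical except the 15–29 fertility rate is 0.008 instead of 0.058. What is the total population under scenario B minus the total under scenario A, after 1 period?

Period 1.
Births: 1330 × 0.058 = 77
15–29: 840 × 0.971 = 816
30–44: 1330 × 0.98 = 1303
45–59: 720 × 0.95 = 684
60–74: 940 × 0.946 = 889
→ [77, 816, 1303, 684, 889]
Scenario A total after 1 period: 3769
Scenario B projection —
Period 1.
Births: 1330 × 0.008 = 11
15–29: 840 × 0.971 = 816
30–44: 1330 × 0.98 = 1303
45–59: 720 × 0.95 = 684
60–74: 940 × 0.946 = 889
→ [11, 816, 1303, 684, 889]
Scenario B total after 1 period: 3703
Difference B − A = 3703 − 3769 = -66

-66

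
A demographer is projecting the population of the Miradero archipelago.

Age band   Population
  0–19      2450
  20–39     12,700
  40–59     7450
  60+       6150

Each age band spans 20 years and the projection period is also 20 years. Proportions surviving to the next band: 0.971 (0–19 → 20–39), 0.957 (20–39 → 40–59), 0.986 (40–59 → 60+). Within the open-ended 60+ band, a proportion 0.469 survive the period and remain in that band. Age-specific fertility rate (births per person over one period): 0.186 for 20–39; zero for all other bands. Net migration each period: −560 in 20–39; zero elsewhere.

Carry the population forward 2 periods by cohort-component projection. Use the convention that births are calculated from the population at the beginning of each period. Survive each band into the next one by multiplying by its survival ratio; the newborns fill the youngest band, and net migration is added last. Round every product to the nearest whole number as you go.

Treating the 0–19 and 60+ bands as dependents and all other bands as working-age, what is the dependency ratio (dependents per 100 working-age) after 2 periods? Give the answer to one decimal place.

492.7

(Bands numbered youngest = 1 to oldest = 4.)
— Period 1 —
Births: 12700 × 0.186 = 2362
Band 2: 2450 × 0.971 = 2379
Band 3: 12700 × 0.957 = 12154
Band 4: 7450 × 0.986 + 6150 × 0.469 = 7346 + 2884 = 10230
Net migration: Band 2 − 560 → 1819
End of period: [2362, 1819, 12154, 10230]
— Period 2 —
Births: 1819 × 0.186 = 338
Band 2: 2362 × 0.971 = 2294
Band 3: 1819 × 0.957 = 1741
Band 4: 12154 × 0.986 + 10230 × 0.469 = 11984 + 4798 = 16782
Net migration: Band 2 − 560 → 1734
End of period: [338, 1734, 1741, 16782]
Dependents (band 0–19 + band 60+) = 338 + 16782 = 17120; working-age = 3475; ratio = 17120/3475 × 100 = 492.7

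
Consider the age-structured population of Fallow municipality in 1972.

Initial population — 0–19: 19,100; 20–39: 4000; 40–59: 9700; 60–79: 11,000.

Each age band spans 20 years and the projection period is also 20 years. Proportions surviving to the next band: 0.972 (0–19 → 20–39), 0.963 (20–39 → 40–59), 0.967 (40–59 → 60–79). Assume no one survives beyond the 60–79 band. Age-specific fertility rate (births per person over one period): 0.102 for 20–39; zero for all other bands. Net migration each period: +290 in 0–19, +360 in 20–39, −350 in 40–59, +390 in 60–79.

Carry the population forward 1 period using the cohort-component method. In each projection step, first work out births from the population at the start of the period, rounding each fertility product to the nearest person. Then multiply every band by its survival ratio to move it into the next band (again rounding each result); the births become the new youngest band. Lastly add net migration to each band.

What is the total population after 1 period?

32895

(Bands numbered youngest = 1 to oldest = 4.)
Period 1.
Births: 4000 * 0.102 = 408
Band 2: 19100 * 0.972 = 18565
Band 3: 4000 * 0.963 = 3852
Band 4: 9700 * 0.967 = 9380
Net migration: Band 1 + 290 → 698; Band 2 + 360 → 18925; Band 3 − 350 → 3502; Band 4 + 390 → 9770
Population now: 0–19=698, 20–39=18925, 40–59=3502, 60–79=9770
Total after period 1: 698 + 18925 + 3502 + 9770 = 32895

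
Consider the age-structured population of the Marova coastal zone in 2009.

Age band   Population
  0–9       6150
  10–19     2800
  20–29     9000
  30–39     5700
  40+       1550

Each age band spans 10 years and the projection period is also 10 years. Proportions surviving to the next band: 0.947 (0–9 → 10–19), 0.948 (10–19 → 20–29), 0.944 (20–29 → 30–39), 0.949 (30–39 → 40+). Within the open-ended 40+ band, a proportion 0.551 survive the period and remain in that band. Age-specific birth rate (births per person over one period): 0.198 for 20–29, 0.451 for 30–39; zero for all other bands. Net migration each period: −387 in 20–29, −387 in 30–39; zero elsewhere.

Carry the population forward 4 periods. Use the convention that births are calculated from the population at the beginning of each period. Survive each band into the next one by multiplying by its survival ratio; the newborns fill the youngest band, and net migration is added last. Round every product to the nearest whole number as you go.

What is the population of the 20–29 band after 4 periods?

3299

— Period 1 —
Births: 9000 * 0.198 = 1782 ; 5700 * 0.451 = 2571 → 4353
10–19: 6150 * 0.947 = 5824
20–29: 2800 * 0.948 = 2654
30–39: 9000 * 0.944 = 8496
40+: 5700 * 0.949 + 1550 * 0.551 = 5409 + 854 = 6263
Net migration: 20–29 − 387 → 2267; 30–39 − 387 → 8109
Population now: 0–9=4353, 10–19=5824, 20–29=2267, 30–39=8109, 40+=6263
— Period 2 —
Births: 2267 * 0.198 = 449 ; 8109 * 0.451 = 3657 → 4106
10–19: 4353 * 0.947 = 4122
20–29: 5824 * 0.948 = 5521
30–39: 2267 * 0.944 = 2140
40+: 8109 * 0.949 + 6263 * 0.551 = 7695 + 3451 = 11146
Net migration: 20–29 − 387 → 5134; 30–39 − 387 → 1753
Population now: 0–9=4106, 10–19=4122, 20–29=5134, 30–39=1753, 40+=11146
— Period 3 —
Births: 5134 * 0.198 = 1017 ; 1753 * 0.451 = 791 → 1808
10–19: 4106 * 0.947 = 3888
20–29: 4122 * 0.948 = 3908
30–39: 5134 * 0.944 = 4846
40+: 1753 * 0.949 + 11146 * 0.551 = 1664 + 6141 = 7805
Net migration: 20–29 − 387 → 3521; 30–39 − 387 → 4459
Population now: 0–9=1808, 10–19=3888, 20–29=3521, 30–39=4459, 40+=7805
— Period 4 —
Births: 3521 * 0.198 = 697 ; 4459 * 0.451 = 2011 → 2708
10–19: 1808 * 0.947 = 1712
20–29: 3888 * 0.948 = 3686
30–39: 3521 * 0.944 = 3324
40+: 4459 * 0.949 + 7805 * 0.551 = 4232 + 4301 = 8533
Net migration: 20–29 − 387 → 3299; 30–39 − 387 → 2937
Population now: 0–9=2708, 10–19=1712, 20–29=3299, 30–39=2937, 40+=8533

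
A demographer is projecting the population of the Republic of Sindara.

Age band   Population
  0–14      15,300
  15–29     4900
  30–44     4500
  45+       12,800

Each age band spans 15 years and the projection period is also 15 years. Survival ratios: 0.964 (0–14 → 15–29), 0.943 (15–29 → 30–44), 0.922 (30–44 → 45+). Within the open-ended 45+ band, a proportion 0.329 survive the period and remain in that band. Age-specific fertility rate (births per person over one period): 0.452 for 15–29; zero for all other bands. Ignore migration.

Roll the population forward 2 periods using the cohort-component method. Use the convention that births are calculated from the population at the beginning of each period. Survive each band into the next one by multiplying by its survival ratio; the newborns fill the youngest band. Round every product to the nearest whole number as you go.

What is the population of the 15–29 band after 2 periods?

Call the groups 1 to 4, youngest first.
Period 1:
Births: 4900 × 0.452 = 2215
Group 2: 15300 × 0.964 = 14749
Group 3: 4900 × 0.943 = 4621
Group 4: 4500 × 0.922 + 12800 × 0.329 = 4149 + 4211 = 8360
End of period: [2215, 14749, 4621, 8360]
Period 2:
Births: 14749 × 0.452 = 6667
Group 2: 2215 × 0.964 = 2135
Group 3: 14749 × 0.943 = 13908
Group 4: 4621 × 0.922 + 8360 × 0.329 = 4261 + 2750 = 7011
End of period: [6667, 2135, 13908, 7011]

2135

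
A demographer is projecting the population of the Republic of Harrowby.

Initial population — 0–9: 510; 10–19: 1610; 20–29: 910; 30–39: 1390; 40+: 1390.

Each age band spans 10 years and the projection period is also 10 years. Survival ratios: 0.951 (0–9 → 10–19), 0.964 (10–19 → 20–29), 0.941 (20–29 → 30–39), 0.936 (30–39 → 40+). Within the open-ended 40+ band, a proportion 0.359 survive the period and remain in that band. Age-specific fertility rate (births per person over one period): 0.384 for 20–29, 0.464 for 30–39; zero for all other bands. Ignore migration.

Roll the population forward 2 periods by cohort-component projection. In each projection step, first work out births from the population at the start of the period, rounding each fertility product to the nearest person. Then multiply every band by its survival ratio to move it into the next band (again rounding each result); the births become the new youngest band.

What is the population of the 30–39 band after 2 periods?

1460

Numbering the bands 1..5 from youngest to oldest:
[period 1]
Births: 910 × 0.384 = 349, 1390 × 0.464 = 645 → total 994
Band 2: 510 × 0.951 = 485
Band 3: 1610 × 0.964 = 1552
Band 4: 910 × 0.941 = 856
Band 5: 1390 × 0.936 + 1390 × 0.359 = 1301 + 499 = 1800
Giving 994 / 485 / 1552 / 856 / 1800.
[period 2]
Births: 1552 × 0.384 = 596, 856 × 0.464 = 397 → total 993
Band 2: 994 × 0.951 = 945
Band 3: 485 × 0.964 = 468
Band 4: 1552 × 0.941 = 1460
Band 5: 856 × 0.936 + 1800 × 0.359 = 801 + 646 = 1447
Giving 993 / 945 / 468 / 1460 / 1447.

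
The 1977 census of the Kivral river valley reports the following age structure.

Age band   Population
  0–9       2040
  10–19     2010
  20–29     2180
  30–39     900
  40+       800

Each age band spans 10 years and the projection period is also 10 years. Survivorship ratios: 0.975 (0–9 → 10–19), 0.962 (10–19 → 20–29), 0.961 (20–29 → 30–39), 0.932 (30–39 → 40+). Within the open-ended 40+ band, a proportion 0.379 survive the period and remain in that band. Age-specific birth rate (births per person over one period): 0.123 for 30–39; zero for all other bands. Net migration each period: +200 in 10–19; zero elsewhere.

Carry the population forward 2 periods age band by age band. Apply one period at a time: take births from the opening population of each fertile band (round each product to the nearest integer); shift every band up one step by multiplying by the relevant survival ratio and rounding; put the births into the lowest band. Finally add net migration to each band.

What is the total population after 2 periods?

Period 1:
Births: 900 * 0.123 = 111
10–19: 2040 * 0.975 = 1989
20–29: 2010 * 0.962 = 1934
30–39: 2180 * 0.961 = 2095
40+: 900 * 0.932 + 800 * 0.379 = 839 + 303 = 1142
Net migration: 10–19 + 200 → 2189
→ [111, 2189, 1934, 2095, 1142]
Period 2:
Births: 2095 * 0.123 = 258
10–19: 111 * 0.975 = 108
20–29: 2189 * 0.962 = 2106
30–39: 1934 * 0.961 = 1859
40+: 2095 * 0.932 + 1142 * 0.379 = 1953 + 433 = 2386
Net migration: 10–19 + 200 → 308
→ [258, 308, 2106, 1859, 2386]
Total after period 2: 258 + 308 + 2106 + 1859 + 2386 = 6917

6917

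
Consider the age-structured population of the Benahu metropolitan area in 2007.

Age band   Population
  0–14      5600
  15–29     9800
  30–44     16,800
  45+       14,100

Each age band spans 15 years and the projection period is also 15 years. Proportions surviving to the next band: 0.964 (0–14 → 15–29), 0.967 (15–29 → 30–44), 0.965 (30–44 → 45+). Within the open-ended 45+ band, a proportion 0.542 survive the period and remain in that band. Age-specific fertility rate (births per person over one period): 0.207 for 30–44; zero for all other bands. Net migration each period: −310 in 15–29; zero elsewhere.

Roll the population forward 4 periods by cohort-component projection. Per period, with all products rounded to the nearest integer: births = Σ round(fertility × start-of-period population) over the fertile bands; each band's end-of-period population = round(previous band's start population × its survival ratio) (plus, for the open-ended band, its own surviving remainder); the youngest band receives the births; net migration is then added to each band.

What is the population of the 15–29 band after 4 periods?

671

Period 1.
Births: 16800 × 0.207 = 3478
15–29: 5600 × 0.964 = 5398
30–44: 9800 × 0.967 = 9477
45+: 16800 × 0.965 + 14100 × 0.542 = 16212 + 7642 = 23854
Net migration: 15–29 − 310 → 5088
→ [3478, 5088, 9477, 23854]
Period 2.
Births: 9477 × 0.207 = 1962
15–29: 3478 × 0.964 = 3353
30–44: 5088 × 0.967 = 4920
45+: 9477 × 0.965 + 23854 × 0.542 = 9145 + 12929 = 22074
Net migration: 15–29 − 310 → 3043
→ [1962, 3043, 4920, 22074]
Period 3.
Births: 4920 × 0.207 = 1018
15–29: 1962 × 0.964 = 1891
30–44: 3043 × 0.967 = 2943
45+: 4920 × 0.965 + 22074 × 0.542 = 4748 + 11964 = 16712
Net migration: 15–29 − 310 → 1581
→ [1018, 1581, 2943, 16712]
Period 4.
Births: 2943 × 0.207 = 609
15–29: 1018 × 0.964 = 981
30–44: 1581 × 0.967 = 1529
45+: 2943 × 0.965 + 16712 × 0.542 = 2840 + 9058 = 11898
Net migration: 15–29 − 310 → 671
→ [609, 671, 1529, 11898]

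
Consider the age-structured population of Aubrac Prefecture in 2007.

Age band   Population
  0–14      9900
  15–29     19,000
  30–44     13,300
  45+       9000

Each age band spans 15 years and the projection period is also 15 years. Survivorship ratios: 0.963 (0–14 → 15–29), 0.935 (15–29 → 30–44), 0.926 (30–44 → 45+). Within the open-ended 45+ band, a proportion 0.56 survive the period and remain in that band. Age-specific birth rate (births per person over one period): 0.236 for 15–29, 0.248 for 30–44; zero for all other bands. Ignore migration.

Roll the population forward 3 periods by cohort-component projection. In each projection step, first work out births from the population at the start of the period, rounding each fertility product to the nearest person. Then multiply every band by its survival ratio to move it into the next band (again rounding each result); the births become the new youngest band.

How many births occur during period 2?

Period 1.
Births: 19000 × 0.236 = 4484, 13300 × 0.248 = 3298 → total 7782
15–29: 9900 × 0.963 = 9534
30–44: 19000 × 0.935 = 17765
45+: 13300 × 0.926 + 9000 × 0.56 = 12316 + 5040 = 17356
→ [7782, 9534, 17765, 17356]
Period 2.
Births: 9534 × 0.236 = 2250, 17765 × 0.248 = 4406 → total 6656
15–29: 7782 × 0.963 = 7494
30–44: 9534 × 0.935 = 8914
45+: 17765 × 0.926 + 17356 × 0.56 = 16450 + 9719 = 26169
→ [6656, 7494, 8914, 26169]

6656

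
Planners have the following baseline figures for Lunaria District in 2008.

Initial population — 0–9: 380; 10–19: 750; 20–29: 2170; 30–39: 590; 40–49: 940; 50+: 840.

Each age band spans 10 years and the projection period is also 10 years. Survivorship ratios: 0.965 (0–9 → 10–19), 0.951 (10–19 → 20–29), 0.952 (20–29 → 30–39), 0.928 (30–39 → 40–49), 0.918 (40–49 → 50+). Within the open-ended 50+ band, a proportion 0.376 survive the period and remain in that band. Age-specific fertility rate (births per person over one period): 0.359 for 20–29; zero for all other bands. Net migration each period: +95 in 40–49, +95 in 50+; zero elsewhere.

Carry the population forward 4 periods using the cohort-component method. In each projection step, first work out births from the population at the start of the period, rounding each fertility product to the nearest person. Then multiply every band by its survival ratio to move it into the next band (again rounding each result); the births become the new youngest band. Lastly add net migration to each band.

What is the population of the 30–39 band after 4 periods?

Period 1.
Births: 2170 × 0.359 = 779
10–19: 380 × 0.965 = 367
20–29: 750 × 0.951 = 713
30–39: 2170 × 0.952 = 2066
40–49: 590 × 0.928 = 548
50+: 940 × 0.918 + 840 × 0.376 = 863 + 316 = 1179
Net migration: 40–49 + 95 → 643; 50+ + 95 → 1274
Giving 779 / 367 / 713 / 2066 / 643 / 1274.
Period 2.
Births: 713 × 0.359 = 256
10–19: 779 × 0.965 = 752
20–29: 367 × 0.951 = 349
30–39: 713 × 0.952 = 679
40–49: 2066 × 0.928 = 1917
50+: 643 × 0.918 + 1274 × 0.376 = 590 + 479 = 1069
Net migration: 40–49 + 95 → 2012; 50+ + 95 → 1164
Giving 256 / 752 / 349 / 679 / 2012 / 1164.
Period 3.
Births: 349 × 0.359 = 125
10–19: 256 × 0.965 = 247
20–29: 752 × 0.951 = 715
30–39: 349 × 0.952 = 332
40–49: 679 × 0.928 = 630
50+: 2012 × 0.918 + 1164 × 0.376 = 1847 + 438 = 2285
Net migration: 40–49 + 95 → 725; 50+ + 95 → 2380
Giving 125 / 247 / 715 / 332 / 725 / 2380.
Period 4.
Births: 715 × 0.359 = 257
10–19: 125 × 0.965 = 121
20–29: 247 × 0.951 = 235
30–39: 715 × 0.952 = 681
40–49: 332 × 0.928 = 308
50+: 725 × 0.918 + 2380 × 0.376 = 666 + 895 = 1561
Net migration: 40–49 + 95 → 403; 50+ + 95 → 1656
Giving 257 / 121 / 235 / 681 / 403 / 1656.

681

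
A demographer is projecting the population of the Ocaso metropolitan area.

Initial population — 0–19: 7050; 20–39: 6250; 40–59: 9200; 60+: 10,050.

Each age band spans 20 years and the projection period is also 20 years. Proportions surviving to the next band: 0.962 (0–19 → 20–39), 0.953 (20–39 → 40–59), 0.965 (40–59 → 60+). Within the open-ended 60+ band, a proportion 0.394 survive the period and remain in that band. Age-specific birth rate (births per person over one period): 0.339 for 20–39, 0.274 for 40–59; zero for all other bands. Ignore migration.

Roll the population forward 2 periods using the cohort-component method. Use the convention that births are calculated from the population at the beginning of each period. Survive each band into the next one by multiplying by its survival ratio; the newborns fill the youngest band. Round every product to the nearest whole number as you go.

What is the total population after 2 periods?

Period 1.
Births: 6250 × 0.339 = 2119  |  9200 × 0.274 = 2521 — total 4640
20–39: 7050 × 0.962 = 6782
40–59: 6250 × 0.953 = 5956
60+: 9200 × 0.965 + 10050 × 0.394 = 8878 + 3960 = 12838
Giving 4640 / 6782 / 5956 / 12838.
Period 2.
Births: 6782 × 0.339 = 2299  |  5956 × 0.274 = 1632 — total 3931
20–39: 4640 × 0.962 = 4464
40–59: 6782 × 0.953 = 6463
60+: 5956 × 0.965 + 12838 × 0.394 = 5748 + 5058 = 10806
Giving 3931 / 4464 / 6463 / 10806.
Total after period 2: 3931 + 4464 + 6463 + 10806 = 25664

25664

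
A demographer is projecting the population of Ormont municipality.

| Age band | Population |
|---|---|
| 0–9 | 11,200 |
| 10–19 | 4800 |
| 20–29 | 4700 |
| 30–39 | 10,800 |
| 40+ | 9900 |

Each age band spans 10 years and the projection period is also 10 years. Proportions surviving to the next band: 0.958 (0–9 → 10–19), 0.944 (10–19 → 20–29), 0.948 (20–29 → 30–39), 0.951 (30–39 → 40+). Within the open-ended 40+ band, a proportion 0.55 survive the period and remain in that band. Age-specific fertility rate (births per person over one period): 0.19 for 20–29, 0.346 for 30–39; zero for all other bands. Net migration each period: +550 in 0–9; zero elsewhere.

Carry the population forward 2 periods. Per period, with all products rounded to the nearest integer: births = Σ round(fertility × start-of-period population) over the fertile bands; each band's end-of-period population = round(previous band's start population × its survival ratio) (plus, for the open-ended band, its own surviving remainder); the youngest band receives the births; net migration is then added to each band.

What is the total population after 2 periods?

Period 1.
Births: 4700 * 0.19 = 893, 10800 * 0.346 = 3737 → 4630
10–19: 11200 * 0.958 = 10730
20–29: 4800 * 0.944 = 4531
30–39: 4700 * 0.948 = 4456
40+: 10800 * 0.951 + 9900 * 0.55 = 10271 + 5445 = 15716
Net migration: 0–9 + 550 → 5180
Population now: 0–9=5180, 10–19=10730, 20–29=4531, 30–39=4456, 40+=15716
Period 2.
Births: 4531 * 0.19 = 861, 4456 * 0.346 = 1542 → 2403
10–19: 5180 * 0.958 = 4962
20–29: 10730 * 0.944 = 10129
30–39: 4531 * 0.948 = 4295
40+: 4456 * 0.951 + 15716 * 0.55 = 4238 + 8644 = 12882
Net migration: 0–9 + 550 → 2953
Population now: 0–9=2953, 10–19=4962, 20–29=10129, 30–39=4295, 40+=12882
Total after period 2: 2953 + 4962 + 10129 + 4295 + 12882 = 35221

35221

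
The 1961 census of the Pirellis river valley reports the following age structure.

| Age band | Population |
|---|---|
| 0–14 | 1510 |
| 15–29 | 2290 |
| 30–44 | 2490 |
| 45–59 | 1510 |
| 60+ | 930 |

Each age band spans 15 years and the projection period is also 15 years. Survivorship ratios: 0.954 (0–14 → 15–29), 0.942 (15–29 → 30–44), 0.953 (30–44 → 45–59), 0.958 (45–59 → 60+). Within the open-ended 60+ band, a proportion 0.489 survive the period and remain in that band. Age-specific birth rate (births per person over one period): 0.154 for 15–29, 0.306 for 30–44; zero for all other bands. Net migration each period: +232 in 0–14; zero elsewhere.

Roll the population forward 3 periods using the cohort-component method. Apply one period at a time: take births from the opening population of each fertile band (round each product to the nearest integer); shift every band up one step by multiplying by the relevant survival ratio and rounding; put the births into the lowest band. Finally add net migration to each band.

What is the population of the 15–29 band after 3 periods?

Call the groups 1 to 5, youngest first.
After projecting period 1:
Births: 2290 * 0.154 = 353 ; 2490 * 0.306 = 762 ⇒ total 1115
Group 2: 1510 * 0.954 = 1441
Group 3: 2290 * 0.942 = 2157
Group 4: 2490 * 0.953 = 2373
Group 5: 1510 * 0.958 + 930 * 0.489 = 1447 + 455 = 1902
Net migration: Group 1 + 232 → 1347
Population now: 0–14=1347, 15–29=1441, 30–44=2157, 45–59=2373, 60+=1902
After projecting period 2:
Births: 1441 * 0.154 = 222 ; 2157 * 0.306 = 660 ⇒ total 882
Group 2: 1347 * 0.954 = 1285
Group 3: 1441 * 0.942 = 1357
Group 4: 2157 * 0.953 = 2056
Group 5: 2373 * 0.958 + 1902 * 0.489 = 2273 + 930 = 3203
Net migration: Group 1 + 232 → 1114
Population now: 0–14=1114, 15–29=1285, 30–44=1357, 45–59=2056, 60+=3203
After projecting period 3:
Births: 1285 * 0.154 = 198 ; 1357 * 0.306 = 415 ⇒ total 613
Group 2: 1114 * 0.954 = 1063
Group 3: 1285 * 0.942 = 1210
Group 4: 1357 * 0.953 = 1293
Group 5: 2056 * 0.958 + 3203 * 0.489 = 1970 + 1566 = 3536
Net migration: Group 1 + 232 → 845
Population now: 0–14=845, 15–29=1063, 30–44=1210, 45–59=1293, 60+=3536

1063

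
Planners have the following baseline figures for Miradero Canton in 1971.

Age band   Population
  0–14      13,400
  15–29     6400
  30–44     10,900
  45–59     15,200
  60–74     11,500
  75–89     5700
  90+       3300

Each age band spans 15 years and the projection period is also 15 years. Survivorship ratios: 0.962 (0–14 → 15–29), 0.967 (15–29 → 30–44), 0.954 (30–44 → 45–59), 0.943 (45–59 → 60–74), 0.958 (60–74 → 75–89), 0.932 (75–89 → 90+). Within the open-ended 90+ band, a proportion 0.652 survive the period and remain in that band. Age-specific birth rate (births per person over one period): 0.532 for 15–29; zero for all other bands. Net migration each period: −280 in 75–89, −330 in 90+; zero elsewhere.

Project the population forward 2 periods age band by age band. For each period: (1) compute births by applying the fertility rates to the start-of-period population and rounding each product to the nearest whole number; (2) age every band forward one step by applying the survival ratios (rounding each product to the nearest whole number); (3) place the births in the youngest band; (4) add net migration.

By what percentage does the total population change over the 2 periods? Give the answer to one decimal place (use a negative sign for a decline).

-0.5

Period 1:
Births: 6400 × 0.532 = 3405
15–29: 13400 × 0.962 = 12891
30–44: 6400 × 0.967 = 6189
45–59: 10900 × 0.954 = 10399
60–74: 15200 × 0.943 = 14334
75–89: 11500 × 0.958 = 11017
90+: 5700 × 0.932 + 3300 × 0.652 = 5312 + 2152 = 7464
Net migration: 75–89 − 280 → 10737; 90+ − 330 → 7134
→ [3405, 12891, 6189, 10399, 14334, 10737, 7134]
Period 2:
Births: 12891 × 0.532 = 6858
15–29: 3405 × 0.962 = 3276
30–44: 12891 × 0.967 = 12466
45–59: 6189 × 0.954 = 5904
60–74: 10399 × 0.943 = 9806
75–89: 14334 × 0.958 = 13732
90+: 10737 × 0.932 + 7134 × 0.652 = 10007 + 4651 = 14658
Net migration: 75–89 − 280 → 13452; 90+ − 330 → 14328
→ [6858, 3276, 12466, 5904, 9806, 13452, 14328]
Total: 66400 → 66090; change = -310; percentage change = -0.5%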